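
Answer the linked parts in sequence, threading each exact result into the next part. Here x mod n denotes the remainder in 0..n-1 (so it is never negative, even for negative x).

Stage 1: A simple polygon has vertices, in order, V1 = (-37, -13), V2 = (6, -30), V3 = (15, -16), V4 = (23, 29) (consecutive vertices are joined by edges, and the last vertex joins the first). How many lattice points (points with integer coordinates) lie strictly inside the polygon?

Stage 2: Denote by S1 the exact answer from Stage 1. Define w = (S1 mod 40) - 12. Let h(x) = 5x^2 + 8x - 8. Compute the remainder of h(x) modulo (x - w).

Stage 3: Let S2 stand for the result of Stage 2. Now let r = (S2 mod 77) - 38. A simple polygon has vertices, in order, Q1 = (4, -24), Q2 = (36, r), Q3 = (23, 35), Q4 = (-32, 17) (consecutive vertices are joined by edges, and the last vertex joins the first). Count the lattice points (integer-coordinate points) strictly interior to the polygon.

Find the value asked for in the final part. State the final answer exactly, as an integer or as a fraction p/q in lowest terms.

1948

Stage 1: cross terms: (-37*-30 - 6*-13)=1188, (6*-16 - 15*-30)=354, (15*29 - 23*-16)=803, (23*-13 - -37*29)=774; twice the area = |3119| = 3119; area = 3119/2; boundary points = 1 + 1 + 1 + 6 = 9; strictly interior points = area - boundary/2 + 1 = 1556; answer 1556
Stage 2: S1 = 1556; w = 24; remainder = value at the root: 5*(24)^2 + 8*(24)^1 - 8 = (2880) + (192) + (-8) = 3064; answer 3064
Stage 3: S2 = 3064; r = 23; cross terms: (4*23 - 36*-24)=956, (36*35 - 23*23)=731, (23*17 - -32*35)=1511, (-32*-24 - 4*17)=700; twice the area = |3898| = 3898; area = 1949; boundary points = 1 + 1 + 1 + 1 = 4; strictly interior points = area - boundary/2 + 1 = 1948; answer 1948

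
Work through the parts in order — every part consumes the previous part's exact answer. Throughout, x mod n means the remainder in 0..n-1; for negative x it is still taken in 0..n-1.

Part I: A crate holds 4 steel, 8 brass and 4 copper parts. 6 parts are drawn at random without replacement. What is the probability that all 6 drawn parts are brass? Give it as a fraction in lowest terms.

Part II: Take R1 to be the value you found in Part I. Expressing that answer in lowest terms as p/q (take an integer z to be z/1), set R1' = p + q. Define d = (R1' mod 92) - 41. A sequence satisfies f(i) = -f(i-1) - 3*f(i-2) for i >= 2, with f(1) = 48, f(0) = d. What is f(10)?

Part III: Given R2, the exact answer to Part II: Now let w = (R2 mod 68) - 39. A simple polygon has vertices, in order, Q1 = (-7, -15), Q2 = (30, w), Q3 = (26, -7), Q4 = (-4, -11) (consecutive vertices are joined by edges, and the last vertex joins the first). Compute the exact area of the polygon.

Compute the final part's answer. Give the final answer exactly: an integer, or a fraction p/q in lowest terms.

400

Part I: total draws C(16,6) = 8008; favorable C(8,6) = 28; P = 1/286; answer 1/286
Part II: R1 = 1/286; threaded value p + q = 287; d = -30; f(2) = -1*(48) - 3*(-30) = 42; iterating: f(2)=42, f(3)=-186, f(4)=60, f(5)=498, f(6)=-678, f(7)=-816, f(8)=2850, f(9)=-402, f(10)=-8148; answer -8148
Part III: R2 = -8148; w = -27; cross terms: (-7*-27 - 30*-15)=639, (30*-7 - 26*-27)=492, (26*-11 - -4*-7)=-314, (-4*-15 - -7*-11)=-17; twice the area = |800| = 800; area = 400; answer 400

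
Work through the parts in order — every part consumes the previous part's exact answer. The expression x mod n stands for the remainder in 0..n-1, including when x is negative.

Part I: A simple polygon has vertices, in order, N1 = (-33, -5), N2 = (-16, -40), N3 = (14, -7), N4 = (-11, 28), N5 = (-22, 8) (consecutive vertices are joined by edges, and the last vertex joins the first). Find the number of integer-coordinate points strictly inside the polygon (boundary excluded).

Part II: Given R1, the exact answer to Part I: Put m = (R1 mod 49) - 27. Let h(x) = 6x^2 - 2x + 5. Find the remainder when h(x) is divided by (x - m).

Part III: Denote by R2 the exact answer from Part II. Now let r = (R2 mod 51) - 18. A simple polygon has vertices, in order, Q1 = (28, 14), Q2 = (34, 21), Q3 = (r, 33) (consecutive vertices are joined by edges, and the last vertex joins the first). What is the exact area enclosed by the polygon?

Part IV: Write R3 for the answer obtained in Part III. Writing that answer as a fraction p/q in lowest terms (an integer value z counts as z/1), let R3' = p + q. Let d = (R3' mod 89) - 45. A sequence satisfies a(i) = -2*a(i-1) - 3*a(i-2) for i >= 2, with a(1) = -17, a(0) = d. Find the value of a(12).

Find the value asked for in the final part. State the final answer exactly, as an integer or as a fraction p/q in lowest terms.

-9398

Part I: cross terms: (-33*-40 - -16*-5)=1240, (-16*-7 - 14*-40)=672, (14*28 - -11*-7)=315, (-11*8 - -22*28)=528, (-22*-5 - -33*8)=374; twice the area = |3129| = 3129; area = 3129/2; boundary points = 1 + 3 + 5 + 1 + 1 = 11; strictly interior points = area - boundary/2 + 1 = 1560; answer 1560
Part II: R1 = 1560; m = 14; remainder = value at the root: 6*(14)^2 - 2*(14)^1 + 5 = (1176) + (-28) + (5) = 1153; answer 1153
Part III: R2 = 1153; r = 13; cross terms: (28*21 - 34*14)=112, (34*33 - 13*21)=849, (13*14 - 28*33)=-742; twice the area = |219| = 219; area = 219/2; answer 219/2
Part IV: R3 = 219/2; threaded value p + q = 221; d = -2; a(2) = -2*(-17) - 3*(-2) = 40; iterating: a(2)=40, a(3)=-29, a(4)=-62, a(5)=211, a(6)=-236, a(7)=-161, a(8)=1030, a(9)=-1577, a(10)=64, a(11)=4603, a(12)=-9398; answer -9398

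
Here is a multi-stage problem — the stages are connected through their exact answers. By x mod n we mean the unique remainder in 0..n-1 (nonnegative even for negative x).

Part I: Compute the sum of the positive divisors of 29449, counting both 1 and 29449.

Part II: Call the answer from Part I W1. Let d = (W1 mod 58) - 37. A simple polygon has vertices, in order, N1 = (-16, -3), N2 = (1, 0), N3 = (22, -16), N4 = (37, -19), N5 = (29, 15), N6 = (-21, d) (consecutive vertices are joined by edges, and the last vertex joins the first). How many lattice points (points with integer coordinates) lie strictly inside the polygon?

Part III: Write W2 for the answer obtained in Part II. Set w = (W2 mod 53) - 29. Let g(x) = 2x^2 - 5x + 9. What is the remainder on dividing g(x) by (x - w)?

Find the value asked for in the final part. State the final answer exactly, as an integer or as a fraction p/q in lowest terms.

1717

Part I: 29449 = 7^2 * 601; sigma = (1 + 7 + 49) * (1 + 601) = 57 * 602 = 34314; answer 34314
Part II: W1 = 34314; d = -1; cross terms: (-16*0 - 1*-3)=3, (1*-16 - 22*0)=-16, (22*-19 - 37*-16)=174, (37*15 - 29*-19)=1106, (29*-1 - -21*15)=286, (-21*-3 - -16*-1)=47; twice the area = |1600| = 1600; area = 800; boundary points = 1 + 1 + 3 + 2 + 2 + 1 = 10; strictly interior points = area - boundary/2 + 1 = 796; answer 796
Part III: W2 = 796; w = -28; remainder = value at the root: 2*(-28)^2 - 5*(-28)^1 + 9 = (1568) + (140) + (9) = 1717; answer 1717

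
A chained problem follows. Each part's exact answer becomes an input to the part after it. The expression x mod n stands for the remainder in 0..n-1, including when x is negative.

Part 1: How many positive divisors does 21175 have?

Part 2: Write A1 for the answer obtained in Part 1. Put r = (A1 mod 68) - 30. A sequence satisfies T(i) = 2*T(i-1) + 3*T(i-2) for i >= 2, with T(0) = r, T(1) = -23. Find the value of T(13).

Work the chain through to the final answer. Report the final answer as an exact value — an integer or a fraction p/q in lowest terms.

-13950323

Part 1: 21175 = 5^2 * 7 * 11^2; number of divisors = (2+1) * (1+1) * (2+1) = 18; answer 18
Part 2: A1 = 18; r = -12; T(2) = 2*(-23) + 3*(-12) = -82; iterating: T(2)=-82, T(3)=-233, T(4)=-712, T(5)=-2123, T(6)=-6382, T(7)=-19133, T(8)=-57412, T(9)=-172223, T(10)=-516682, T(11)=-1550033, T(12)=-4650112, T(13)=-13950323; answer -13950323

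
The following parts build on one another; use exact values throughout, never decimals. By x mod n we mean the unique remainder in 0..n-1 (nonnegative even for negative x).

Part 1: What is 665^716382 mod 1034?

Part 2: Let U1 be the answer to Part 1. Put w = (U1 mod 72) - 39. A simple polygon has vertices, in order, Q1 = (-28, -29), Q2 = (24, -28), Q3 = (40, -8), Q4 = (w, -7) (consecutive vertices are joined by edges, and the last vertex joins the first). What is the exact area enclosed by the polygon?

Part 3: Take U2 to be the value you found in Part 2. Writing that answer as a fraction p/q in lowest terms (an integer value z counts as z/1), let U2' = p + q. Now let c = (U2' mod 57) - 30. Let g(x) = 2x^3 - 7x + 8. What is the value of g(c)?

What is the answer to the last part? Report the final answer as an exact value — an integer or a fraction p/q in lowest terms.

Part 1: squarings mod 1034: 665^1=665, 665^2=707, 665^4=427, 665^8=345, 665^16=115, 665^32=817, 665^64=559, 665^128=213, 665^256=907, 665^512=619, 665^1024=581, 665^2048=477, 665^4096=49, 665^8192=333, 665^16384=251, 665^32768=961, 665^65536=159, 665^131072=465, 665^262144=119, 665^524288=719; 665^716382 = 665^2 * 665^4 * 665^8 * 665^16 * 665^64 * 665^512 * 665^1024 * 665^2048 * 665^8192 * 665^16384 * 665^32768 * 665^131072 * 665^524288 = 289 (mod 1034); answer 289
Part 2: U1 = 289; w = -38; cross terms: (-28*-28 - 24*-29)=1480, (24*-8 - 40*-28)=928, (40*-7 - -38*-8)=-584, (-38*-29 - -28*-7)=906; twice the area = |2730| = 2730; area = 1365; answer 1365
Part 3: U2 = 1365; threaded value p + q = 1366; c = 25; 2*(25)^3 - 7*(25)^1 + 8 = (31250) + (-175) + (8) = 31083; answer 31083

31083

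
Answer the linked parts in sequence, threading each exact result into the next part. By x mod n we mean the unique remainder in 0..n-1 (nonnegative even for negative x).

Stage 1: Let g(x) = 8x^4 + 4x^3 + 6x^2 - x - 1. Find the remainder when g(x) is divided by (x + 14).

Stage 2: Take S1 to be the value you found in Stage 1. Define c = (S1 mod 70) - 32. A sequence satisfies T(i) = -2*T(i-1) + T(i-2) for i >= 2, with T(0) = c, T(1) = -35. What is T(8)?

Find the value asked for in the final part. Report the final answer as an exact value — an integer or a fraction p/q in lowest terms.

Stage 1: remainder = value at the root: 8*(-14)^4 + 4*(-14)^3 + 6*(-14)^2 - 1*(-14)^1 - 1 = (307328) + (-10976) + (1176) + (14) + (-1) = 297541; answer 297541
Stage 2: S1 = 297541; c = 9; T(2) = -2*(-35) + 1*(9) = 79; iterating: T(2)=79, T(3)=-193, T(4)=465, T(5)=-1123, T(6)=2711, T(7)=-6545, T(8)=15801; answer 15801

15801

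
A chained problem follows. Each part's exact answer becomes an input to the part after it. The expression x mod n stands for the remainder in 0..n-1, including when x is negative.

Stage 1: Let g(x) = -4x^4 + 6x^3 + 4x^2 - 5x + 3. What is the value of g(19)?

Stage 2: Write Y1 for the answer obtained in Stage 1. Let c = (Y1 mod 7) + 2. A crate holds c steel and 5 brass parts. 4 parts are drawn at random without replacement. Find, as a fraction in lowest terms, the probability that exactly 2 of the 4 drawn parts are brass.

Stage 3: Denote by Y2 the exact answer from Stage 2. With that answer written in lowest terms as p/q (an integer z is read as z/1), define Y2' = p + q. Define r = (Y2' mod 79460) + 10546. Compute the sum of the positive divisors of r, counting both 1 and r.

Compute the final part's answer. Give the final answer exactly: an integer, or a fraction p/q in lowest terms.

23520

Stage 1: -4*(19)^4 + 6*(19)^3 + 4*(19)^2 - 5*(19)^1 + 3 = (-521284) + (41154) + (1444) + (-95) + (3) = -478778; answer -478778
Stage 2: Y1 = -478778; c = 3; total draws C(8,4) = 70; favorable C(5,2)*C(3,2) = 30; P = 3/7; answer 3/7
Stage 3: Y2 = 3/7; threaded value p + q = 10; r = 10556; 10556 = 2^2 * 7 * 13 * 29; sigma = (1 + 2 + 4) * (1 + 7) * (1 + 13) * (1 + 29) = 7 * 8 * 14 * 30 = 23520; answer 23520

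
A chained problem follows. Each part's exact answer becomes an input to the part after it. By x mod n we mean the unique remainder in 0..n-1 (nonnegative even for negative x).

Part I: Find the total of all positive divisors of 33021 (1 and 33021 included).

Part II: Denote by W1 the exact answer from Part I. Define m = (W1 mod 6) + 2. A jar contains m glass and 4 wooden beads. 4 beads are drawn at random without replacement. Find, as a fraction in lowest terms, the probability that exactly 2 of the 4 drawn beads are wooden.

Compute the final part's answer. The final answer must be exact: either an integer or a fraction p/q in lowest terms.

Part I: 33021 = 3^3 * 1223; sigma = (1 + 3 + 9 + 27) * (1 + 1223) = 40 * 1224 = 48960; answer 48960
Part II: W1 = 48960; m = 2; total draws C(6,4) = 15; favorable C(4,2)*C(2,2) = 6; P = 2/5; answer 2/5

2/5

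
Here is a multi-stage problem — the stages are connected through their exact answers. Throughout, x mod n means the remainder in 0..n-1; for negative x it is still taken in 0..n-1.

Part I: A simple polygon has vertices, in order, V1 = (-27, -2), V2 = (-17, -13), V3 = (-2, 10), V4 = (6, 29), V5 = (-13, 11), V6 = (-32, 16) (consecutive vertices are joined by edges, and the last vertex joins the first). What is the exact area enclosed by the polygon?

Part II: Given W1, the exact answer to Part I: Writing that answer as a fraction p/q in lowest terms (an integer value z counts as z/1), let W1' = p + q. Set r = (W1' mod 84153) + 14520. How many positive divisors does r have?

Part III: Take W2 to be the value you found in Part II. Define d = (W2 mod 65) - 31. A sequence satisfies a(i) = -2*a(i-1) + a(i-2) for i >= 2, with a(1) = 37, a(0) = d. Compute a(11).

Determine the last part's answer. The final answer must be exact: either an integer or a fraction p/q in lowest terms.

Part I: cross terms: (-27*-13 - -17*-2)=317, (-17*10 - -2*-13)=-196, (-2*29 - 6*10)=-118, (6*11 - -13*29)=443, (-13*16 - -32*11)=144, (-32*-2 - -27*16)=496; twice the area = |1086| = 1086; area = 543; answer 543
Part II: W1 = 543; threaded value p + q = 544; r = 15064; 15064 = 2^3 * 7 * 269; number of divisors = (3+1) * (1+1) * (1+1) = 16; answer 16
Part III: W2 = 16; d = -15; a(2) = -2*(37) + 1*(-15) = -89; iterating: a(2)=-89, a(3)=215, a(4)=-519, a(5)=1253, a(6)=-3025, a(7)=7303, a(8)=-17631, a(9)=42565, a(10)=-102761, a(11)=248087; answer 248087

248087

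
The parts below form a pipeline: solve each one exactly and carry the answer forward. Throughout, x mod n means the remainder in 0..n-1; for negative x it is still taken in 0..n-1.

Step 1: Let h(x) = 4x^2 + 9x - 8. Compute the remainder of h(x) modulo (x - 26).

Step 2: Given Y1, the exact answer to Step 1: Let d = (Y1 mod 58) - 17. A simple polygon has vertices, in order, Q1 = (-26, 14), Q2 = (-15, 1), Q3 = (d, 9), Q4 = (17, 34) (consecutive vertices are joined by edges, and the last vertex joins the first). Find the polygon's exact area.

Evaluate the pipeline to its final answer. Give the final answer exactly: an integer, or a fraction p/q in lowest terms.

Step 1: remainder = value at the root: 4*(26)^2 + 9*(26)^1 - 8 = (2704) + (234) + (-8) = 2930; answer 2930
Step 2: Y1 = 2930; d = 13; cross terms: (-26*1 - -15*14)=184, (-15*9 - 13*1)=-148, (13*34 - 17*9)=289, (17*14 - -26*34)=1122; twice the area = |1447| = 1447; area = 1447/2; answer 1447/2

1447/2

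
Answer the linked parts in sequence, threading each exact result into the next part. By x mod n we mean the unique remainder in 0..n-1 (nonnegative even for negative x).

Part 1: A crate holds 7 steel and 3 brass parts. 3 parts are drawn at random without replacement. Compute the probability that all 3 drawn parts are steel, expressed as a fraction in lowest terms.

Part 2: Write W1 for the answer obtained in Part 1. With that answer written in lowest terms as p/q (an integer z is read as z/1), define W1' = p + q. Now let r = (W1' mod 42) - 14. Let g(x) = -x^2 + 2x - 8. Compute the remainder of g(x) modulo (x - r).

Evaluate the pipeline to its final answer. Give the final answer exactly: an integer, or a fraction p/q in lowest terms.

Part 1: total draws C(10,3) = 120; favorable C(7,3) = 35; P = 7/24; answer 7/24
Part 2: W1 = 7/24; threaded value p + q = 31; r = 17; remainder = value at the root: -1*(17)^2 + 2*(17)^1 - 8 = (-289) + (34) + (-8) = -263; answer -263

-263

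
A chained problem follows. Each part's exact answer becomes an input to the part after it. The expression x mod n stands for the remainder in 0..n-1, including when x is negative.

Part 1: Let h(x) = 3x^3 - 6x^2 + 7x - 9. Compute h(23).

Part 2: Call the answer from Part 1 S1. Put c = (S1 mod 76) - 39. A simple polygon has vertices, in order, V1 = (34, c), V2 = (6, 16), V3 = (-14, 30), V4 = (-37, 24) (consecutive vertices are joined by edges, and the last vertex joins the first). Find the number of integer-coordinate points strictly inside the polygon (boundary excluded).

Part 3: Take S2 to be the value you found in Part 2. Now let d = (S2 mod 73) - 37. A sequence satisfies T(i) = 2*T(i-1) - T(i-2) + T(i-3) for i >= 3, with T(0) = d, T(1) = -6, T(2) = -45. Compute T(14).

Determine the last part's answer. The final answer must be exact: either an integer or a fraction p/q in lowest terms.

Part 1: 3*(23)^3 - 6*(23)^2 + 7*(23)^1 - 9 = (36501) + (-3174) + (161) + (-9) = 33479; answer 33479
Part 2: S1 = 33479; c = 0; cross terms: (34*16 - 6*0)=544, (6*30 - -14*16)=404, (-14*24 - -37*30)=774, (-37*0 - 34*24)=-816; twice the area = |906| = 906; area = 453; boundary points = 4 + 2 + 1 + 1 = 8; strictly interior points = area - boundary/2 + 1 = 450; answer 450
Part 3: S2 = 450; d = -25; T(3) = 2*(-45) - 1*(-6) + 1*(-25) = -109; iterating: T(3)=-109, T(4)=-179, T(5)=-294, T(6)=-518, T(7)=-921, T(8)=-1618, T(9)=-2833, T(10)=-4969, T(11)=-8723, T(12)=-15310, T(13)=-26866, T(14)=-47145; answer -47145

-47145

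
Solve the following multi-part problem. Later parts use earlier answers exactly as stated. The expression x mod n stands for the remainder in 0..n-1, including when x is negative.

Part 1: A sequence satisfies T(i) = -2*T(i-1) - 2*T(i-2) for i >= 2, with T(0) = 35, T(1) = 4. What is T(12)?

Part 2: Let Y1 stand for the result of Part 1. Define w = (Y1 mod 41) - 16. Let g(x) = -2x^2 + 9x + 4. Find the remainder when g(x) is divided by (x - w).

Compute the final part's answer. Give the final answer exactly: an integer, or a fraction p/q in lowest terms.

-7

Part 1: T(2) = -2*(4) - 2*(35) = -78; iterating: T(2)=-78, T(3)=148, T(4)=-140, T(5)=-16, T(6)=312, T(7)=-592, T(8)=560, T(9)=64, T(10)=-1248, T(11)=2368, T(12)=-2240; answer -2240
Part 2: Y1 = -2240; w = -1; remainder = value at the root: -2*(-1)^2 + 9*(-1)^1 + 4 = (-2) + (-9) + (4) = -7; answer -7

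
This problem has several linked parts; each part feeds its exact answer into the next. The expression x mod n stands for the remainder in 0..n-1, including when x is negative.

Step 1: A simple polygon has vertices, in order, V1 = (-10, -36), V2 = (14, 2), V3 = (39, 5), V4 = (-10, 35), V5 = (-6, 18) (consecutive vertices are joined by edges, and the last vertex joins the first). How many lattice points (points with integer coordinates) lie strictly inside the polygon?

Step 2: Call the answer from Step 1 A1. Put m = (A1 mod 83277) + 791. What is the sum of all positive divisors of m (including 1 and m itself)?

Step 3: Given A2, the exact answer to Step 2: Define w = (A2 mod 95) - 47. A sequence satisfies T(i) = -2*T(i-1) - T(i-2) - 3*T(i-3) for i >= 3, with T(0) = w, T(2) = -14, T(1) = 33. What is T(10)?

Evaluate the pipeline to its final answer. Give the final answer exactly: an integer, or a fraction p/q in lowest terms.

Step 1: cross terms: (-10*2 - 14*-36)=484, (14*5 - 39*2)=-8, (39*35 - -10*5)=1415, (-10*18 - -6*35)=30, (-6*-36 - -10*18)=396; twice the area = |2317| = 2317; area = 2317/2; boundary points = 2 + 1 + 1 + 1 + 2 = 7; strictly interior points = area - boundary/2 + 1 = 1156; answer 1156
Step 2: A1 = 1156; m = 1947; 1947 = 3 * 11 * 59; sigma = (1 + 3) * (1 + 11) * (1 + 59) = 4 * 12 * 60 = 2880; answer 2880
Step 3: A2 = 2880; w = -17; T(3) = -2*(-14) - 1*(33) - 3*(-17) = 46; iterating: T(3)=46, T(4)=-177, T(5)=350, T(6)=-661, T(7)=1503, T(8)=-3395, T(9)=7270, T(10)=-15654; answer -15654

-15654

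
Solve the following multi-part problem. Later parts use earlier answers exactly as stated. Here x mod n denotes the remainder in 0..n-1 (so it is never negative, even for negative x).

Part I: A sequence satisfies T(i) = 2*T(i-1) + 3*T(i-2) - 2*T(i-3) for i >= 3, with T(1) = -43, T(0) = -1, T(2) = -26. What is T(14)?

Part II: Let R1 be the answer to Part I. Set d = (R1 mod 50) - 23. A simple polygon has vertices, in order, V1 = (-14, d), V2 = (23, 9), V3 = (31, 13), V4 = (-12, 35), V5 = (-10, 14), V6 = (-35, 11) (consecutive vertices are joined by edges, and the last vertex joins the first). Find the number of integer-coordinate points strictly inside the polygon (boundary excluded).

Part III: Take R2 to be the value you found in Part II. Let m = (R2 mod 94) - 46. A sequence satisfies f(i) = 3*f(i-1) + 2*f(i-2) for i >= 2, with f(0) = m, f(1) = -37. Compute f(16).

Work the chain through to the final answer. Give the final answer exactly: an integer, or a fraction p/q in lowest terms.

-1998098395

Part I: T(3) = 2*(-26) + 3*(-43) - 2*(-1) = -179; iterating: T(3)=-179, T(4)=-350, T(5)=-1185, T(6)=-3062, T(7)=-8979, T(8)=-24774, T(9)=-70361, T(10)=-197086, T(11)=-555707, T(12)=-1561950, T(13)=-4396849, T(14)=-12368134; answer -12368134
Part II: R1 = -12368134; d = -7; cross terms: (-14*9 - 23*-7)=35, (23*13 - 31*9)=20, (31*35 - -12*13)=1241, (-12*14 - -10*35)=182, (-10*11 - -35*14)=380, (-35*-7 - -14*11)=399; twice the area = |2257| = 2257; area = 2257/2; boundary points = 1 + 4 + 1 + 1 + 1 + 3 = 11; strictly interior points = area - boundary/2 + 1 = 1124; answer 1124
Part III: R2 = 1124; m = 44; f(2) = 3*(-37) + 2*(44) = -23; iterating: f(2)=-23, f(3)=-143, f(4)=-475, f(5)=-1711, f(6)=-6083, f(7)=-21671, f(8)=-77179, f(9)=-274879, f(10)=-978995, f(11)=-3486743, f(12)=-12418219, f(13)=-44228143, f(14)=-157520867, f(15)=-561018887, f(16)=-1998098395; answer -1998098395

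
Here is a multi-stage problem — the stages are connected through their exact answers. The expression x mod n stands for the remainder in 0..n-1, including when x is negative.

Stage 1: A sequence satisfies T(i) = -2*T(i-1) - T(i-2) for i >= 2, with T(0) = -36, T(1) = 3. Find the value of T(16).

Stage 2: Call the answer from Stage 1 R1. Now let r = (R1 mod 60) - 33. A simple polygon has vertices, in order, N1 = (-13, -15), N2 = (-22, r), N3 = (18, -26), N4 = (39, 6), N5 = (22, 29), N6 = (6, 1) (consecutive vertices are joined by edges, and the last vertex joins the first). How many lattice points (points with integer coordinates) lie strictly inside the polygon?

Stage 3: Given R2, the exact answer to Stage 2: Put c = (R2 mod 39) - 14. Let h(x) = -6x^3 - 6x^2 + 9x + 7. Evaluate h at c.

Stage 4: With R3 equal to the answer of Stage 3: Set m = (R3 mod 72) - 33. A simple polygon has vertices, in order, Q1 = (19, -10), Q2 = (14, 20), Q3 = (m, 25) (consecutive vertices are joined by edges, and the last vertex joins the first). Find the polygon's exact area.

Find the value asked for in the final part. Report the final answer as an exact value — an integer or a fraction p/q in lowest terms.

725/2

Stage 1: T(2) = -2*(3) - 1*(-36) = 30; iterating: T(2)=30, T(3)=-63, T(4)=96, T(5)=-129, T(6)=162, T(7)=-195, T(8)=228, T(9)=-261, T(10)=294, T(11)=-327, T(12)=360, T(13)=-393, T(14)=426, T(15)=-459, T(16)=492; answer 492
Stage 2: R1 = 492; r = -21; cross terms: (-13*-21 - -22*-15)=-57, (-22*-26 - 18*-21)=950, (18*6 - 39*-26)=1122, (39*29 - 22*6)=999, (22*1 - 6*29)=-152, (6*-15 - -13*1)=-77; twice the area = |2785| = 2785; area = 2785/2; boundary points = 3 + 5 + 1 + 1 + 4 + 1 = 15; strictly interior points = area - boundary/2 + 1 = 1386; answer 1386
Stage 3: R2 = 1386; c = 7; -6*(7)^3 - 6*(7)^2 + 9*(7)^1 + 7 = (-2058) + (-294) + (63) + (7) = -2282; answer -2282
Stage 4: R3 = -2282; m = -11; cross terms: (19*20 - 14*-10)=520, (14*25 - -11*20)=570, (-11*-10 - 19*25)=-365; twice the area = |725| = 725; area = 725/2; answer 725/2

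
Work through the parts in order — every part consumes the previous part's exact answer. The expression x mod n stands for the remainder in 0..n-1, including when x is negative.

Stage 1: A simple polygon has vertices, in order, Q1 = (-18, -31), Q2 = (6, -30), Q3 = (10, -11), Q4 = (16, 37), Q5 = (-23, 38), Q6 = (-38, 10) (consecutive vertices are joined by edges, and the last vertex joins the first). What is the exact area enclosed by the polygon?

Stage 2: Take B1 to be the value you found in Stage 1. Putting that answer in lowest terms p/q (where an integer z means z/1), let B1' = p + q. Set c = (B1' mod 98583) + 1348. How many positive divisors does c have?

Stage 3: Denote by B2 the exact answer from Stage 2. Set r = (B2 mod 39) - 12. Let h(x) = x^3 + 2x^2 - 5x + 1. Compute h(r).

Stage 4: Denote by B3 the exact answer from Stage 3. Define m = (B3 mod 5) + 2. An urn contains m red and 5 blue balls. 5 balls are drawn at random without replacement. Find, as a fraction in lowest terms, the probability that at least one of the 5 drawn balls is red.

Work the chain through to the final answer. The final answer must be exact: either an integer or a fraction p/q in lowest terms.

Stage 1: cross terms: (-18*-30 - 6*-31)=726, (6*-11 - 10*-30)=234, (10*37 - 16*-11)=546, (16*38 - -23*37)=1459, (-23*10 - -38*38)=1214, (-38*-31 - -18*10)=1358; twice the area = |5537| = 5537; area = 5537/2; answer 5537/2
Stage 2: B1 = 5537/2; threaded value p + q = 5539; c = 6887; 6887 = 71 * 97; number of divisors = (1+1) * (1+1) = 4; answer 4
Stage 3: B2 = 4; r = -8; 1*(-8)^3 + 2*(-8)^2 - 5*(-8)^1 + 1 = (-512) + (128) + (40) + (1) = -343; answer -343
Stage 4: B3 = -343; m = 4; total draws C(9,5) = 126; complement C(5,5) = 1; favorable 126 - 1 = 125; P = 125/126; answer 125/126

125/126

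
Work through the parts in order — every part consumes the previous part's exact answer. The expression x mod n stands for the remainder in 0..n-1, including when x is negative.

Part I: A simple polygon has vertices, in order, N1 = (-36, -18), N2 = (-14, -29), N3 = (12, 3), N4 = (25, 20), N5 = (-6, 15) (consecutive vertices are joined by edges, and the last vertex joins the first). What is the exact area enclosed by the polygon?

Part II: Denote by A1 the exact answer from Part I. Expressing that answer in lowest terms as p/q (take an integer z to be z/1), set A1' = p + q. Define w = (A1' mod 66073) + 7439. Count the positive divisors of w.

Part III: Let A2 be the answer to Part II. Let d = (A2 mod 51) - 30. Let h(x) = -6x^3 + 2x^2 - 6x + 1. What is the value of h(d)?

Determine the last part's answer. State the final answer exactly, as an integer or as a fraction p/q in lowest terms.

Part I: cross terms: (-36*-29 - -14*-18)=792, (-14*3 - 12*-29)=306, (12*20 - 25*3)=165, (25*15 - -6*20)=495, (-6*-18 - -36*15)=648; twice the area = |2406| = 2406; area = 1203; answer 1203
Part II: A1 = 1203; threaded value p + q = 1204; w = 8643; 8643 = 3 * 43 * 67; number of divisors = (1+1) * (1+1) * (1+1) = 8; answer 8
Part III: A2 = 8; d = -22; -6*(-22)^3 + 2*(-22)^2 - 6*(-22)^1 + 1 = (63888) + (968) + (132) + (1) = 64989; answer 64989

64989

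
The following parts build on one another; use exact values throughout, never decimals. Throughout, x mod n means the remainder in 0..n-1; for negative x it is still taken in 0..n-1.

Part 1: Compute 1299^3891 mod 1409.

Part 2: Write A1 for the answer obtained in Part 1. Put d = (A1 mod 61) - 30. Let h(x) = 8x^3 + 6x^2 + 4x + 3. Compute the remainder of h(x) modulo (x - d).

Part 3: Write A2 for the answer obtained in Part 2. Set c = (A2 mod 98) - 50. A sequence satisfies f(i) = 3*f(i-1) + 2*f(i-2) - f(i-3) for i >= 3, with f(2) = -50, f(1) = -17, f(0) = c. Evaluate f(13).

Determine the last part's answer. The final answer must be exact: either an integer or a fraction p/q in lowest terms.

-55011023

Part 1: squarings mod 1409: 1299^1=1299, 1299^2=828, 1299^4=810, 1299^8=915, 1299^16=279, 1299^32=346, 1299^64=1360, 1299^128=992, 1299^256=582, 1299^512=564, 1299^1024=1071, 1299^2048=115; 1299^3891 = 1299^1 * 1299^2 * 1299^16 * 1299^32 * 1299^256 * 1299^512 * 1299^1024 * 1299^2048 = 5 (mod 1409); answer 5
Part 2: A1 = 5; d = -25; remainder = value at the root: 8*(-25)^3 + 6*(-25)^2 + 4*(-25)^1 + 3 = (-125000) + (3750) + (-100) + (3) = -121347; answer -121347
Part 3: A2 = -121347; c = 25; f(3) = 3*(-50) + 2*(-17) - 1*(25) = -209; iterating: f(3)=-209, f(4)=-710, f(5)=-2498, f(6)=-8705, f(7)=-30401, f(8)=-106115, f(9)=-370442, f(10)=-1293155, f(11)=-4514234, f(12)=-15758570, f(13)=-55011023; answer -55011023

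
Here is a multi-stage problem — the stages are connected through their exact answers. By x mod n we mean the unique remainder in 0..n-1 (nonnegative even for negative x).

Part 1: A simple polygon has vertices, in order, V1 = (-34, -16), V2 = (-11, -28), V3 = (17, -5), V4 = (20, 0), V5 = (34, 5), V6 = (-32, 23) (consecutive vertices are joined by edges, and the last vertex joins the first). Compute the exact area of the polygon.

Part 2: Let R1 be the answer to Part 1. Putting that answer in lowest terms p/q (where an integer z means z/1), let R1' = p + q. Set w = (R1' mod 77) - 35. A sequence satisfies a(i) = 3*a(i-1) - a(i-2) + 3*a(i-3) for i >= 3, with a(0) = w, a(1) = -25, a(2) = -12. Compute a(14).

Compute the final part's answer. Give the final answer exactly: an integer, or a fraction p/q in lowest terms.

Part 1: cross terms: (-34*-28 - -11*-16)=776, (-11*-5 - 17*-28)=531, (17*0 - 20*-5)=100, (20*5 - 34*0)=100, (34*23 - -32*5)=942, (-32*-16 - -34*23)=1294; twice the area = |3743| = 3743; area = 3743/2; answer 3743/2
Part 2: R1 = 3743/2; threaded value p + q = 3745; w = 14; a(3) = 3*(-12) - 1*(-25) + 3*(14) = 31; iterating: a(3)=31, a(4)=30, a(5)=23, a(6)=132, a(7)=463, a(8)=1326, a(9)=3911, a(10)=11796, a(11)=35455, a(12)=106302, a(13)=318839, a(14)=956580; answer 956580

956580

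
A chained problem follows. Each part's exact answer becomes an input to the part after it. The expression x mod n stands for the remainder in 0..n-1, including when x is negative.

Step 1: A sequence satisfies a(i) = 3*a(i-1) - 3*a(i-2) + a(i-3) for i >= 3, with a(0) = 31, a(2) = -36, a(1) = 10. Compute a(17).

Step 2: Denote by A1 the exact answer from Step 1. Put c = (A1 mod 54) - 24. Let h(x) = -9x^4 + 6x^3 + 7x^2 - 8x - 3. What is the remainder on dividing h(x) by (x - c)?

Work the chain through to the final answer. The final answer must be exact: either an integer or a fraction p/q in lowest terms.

-3064707

Step 1: a(3) = 3*(-36) - 3*(10) + 1*(31) = -107; iterating: a(3)=-107, a(4)=-203, a(5)=-324, a(6)=-470, a(7)=-641, a(8)=-837, a(9)=-1058, a(10)=-1304, a(11)=-1575, a(12)=-1871, a(13)=-2192, a(14)=-2538, a(15)=-2909, a(16)=-3305, a(17)=-3726; answer -3726
Step 2: A1 = -3726; c = -24; remainder = value at the root: -9*(-24)^4 + 6*(-24)^3 + 7*(-24)^2 - 8*(-24)^1 - 3 = (-2985984) + (-82944) + (4032) + (192) + (-3) = -3064707; answer -3064707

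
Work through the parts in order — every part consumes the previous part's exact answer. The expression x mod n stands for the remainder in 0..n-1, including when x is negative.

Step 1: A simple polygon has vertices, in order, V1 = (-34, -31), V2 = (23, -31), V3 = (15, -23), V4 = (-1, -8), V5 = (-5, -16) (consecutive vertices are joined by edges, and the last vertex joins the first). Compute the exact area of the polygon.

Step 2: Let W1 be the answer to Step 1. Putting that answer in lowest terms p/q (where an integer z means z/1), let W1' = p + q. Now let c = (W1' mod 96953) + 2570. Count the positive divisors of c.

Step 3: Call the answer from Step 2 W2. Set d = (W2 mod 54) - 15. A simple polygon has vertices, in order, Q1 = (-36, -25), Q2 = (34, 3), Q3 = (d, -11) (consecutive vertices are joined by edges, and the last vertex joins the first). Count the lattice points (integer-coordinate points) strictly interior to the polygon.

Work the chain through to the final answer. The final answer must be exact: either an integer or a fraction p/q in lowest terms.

161

Step 1: cross terms: (-34*-31 - 23*-31)=1767, (23*-23 - 15*-31)=-64, (15*-8 - -1*-23)=-143, (-1*-16 - -5*-8)=-24, (-5*-31 - -34*-16)=-389; twice the area = |1147| = 1147; area = 1147/2; answer 1147/2
Step 2: W1 = 1147/2; threaded value p + q = 1149; c = 3719; 3719 is prime, so its only divisors are 1 and 3719; count = 2; answer 2
Step 3: W2 = 2; d = -13; cross terms: (-36*3 - 34*-25)=742, (34*-11 - -13*3)=-335, (-13*-25 - -36*-11)=-71; twice the area = |336| = 336; area = 168; boundary points = 14 + 1 + 1 = 16; strictly interior points = area - boundary/2 + 1 = 161; answer 161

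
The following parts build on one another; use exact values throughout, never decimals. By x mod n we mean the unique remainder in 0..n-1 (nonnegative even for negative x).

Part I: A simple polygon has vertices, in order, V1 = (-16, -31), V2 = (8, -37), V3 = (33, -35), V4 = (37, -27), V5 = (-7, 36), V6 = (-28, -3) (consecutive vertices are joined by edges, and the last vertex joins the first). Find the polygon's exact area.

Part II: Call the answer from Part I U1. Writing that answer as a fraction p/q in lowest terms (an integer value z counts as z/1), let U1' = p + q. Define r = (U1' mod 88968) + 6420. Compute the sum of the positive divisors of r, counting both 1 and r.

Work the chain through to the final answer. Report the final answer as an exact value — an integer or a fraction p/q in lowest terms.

Part I: cross terms: (-16*-37 - 8*-31)=840, (8*-35 - 33*-37)=941, (33*-27 - 37*-35)=404, (37*36 - -7*-27)=1143, (-7*-3 - -28*36)=1029, (-28*-31 - -16*-3)=820; twice the area = |5177| = 5177; area = 5177/2; answer 5177/2
Part II: U1 = 5177/2; threaded value p + q = 5179; r = 11599; 11599 = 7 * 1657; sigma = (1 + 7) * (1 + 1657) = 8 * 1658 = 13264; answer 13264

13264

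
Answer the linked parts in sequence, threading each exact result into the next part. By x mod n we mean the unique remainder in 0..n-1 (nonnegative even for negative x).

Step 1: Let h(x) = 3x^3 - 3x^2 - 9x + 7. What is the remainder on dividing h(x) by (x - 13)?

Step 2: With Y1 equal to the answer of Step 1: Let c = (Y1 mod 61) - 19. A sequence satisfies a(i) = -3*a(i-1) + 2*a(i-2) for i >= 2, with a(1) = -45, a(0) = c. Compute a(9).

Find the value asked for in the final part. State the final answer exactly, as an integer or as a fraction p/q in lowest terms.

Step 1: remainder = value at the root: 3*(13)^3 - 3*(13)^2 - 9*(13)^1 + 7 = (6591) + (-507) + (-117) + (7) = 5974; answer 5974
Step 2: Y1 = 5974; c = 38; a(2) = -3*(-45) + 2*(38) = 211; iterating: a(2)=211, a(3)=-723, a(4)=2591, a(5)=-9219, a(6)=32839, a(7)=-116955, a(8)=416543, a(9)=-1483539; answer -1483539

-1483539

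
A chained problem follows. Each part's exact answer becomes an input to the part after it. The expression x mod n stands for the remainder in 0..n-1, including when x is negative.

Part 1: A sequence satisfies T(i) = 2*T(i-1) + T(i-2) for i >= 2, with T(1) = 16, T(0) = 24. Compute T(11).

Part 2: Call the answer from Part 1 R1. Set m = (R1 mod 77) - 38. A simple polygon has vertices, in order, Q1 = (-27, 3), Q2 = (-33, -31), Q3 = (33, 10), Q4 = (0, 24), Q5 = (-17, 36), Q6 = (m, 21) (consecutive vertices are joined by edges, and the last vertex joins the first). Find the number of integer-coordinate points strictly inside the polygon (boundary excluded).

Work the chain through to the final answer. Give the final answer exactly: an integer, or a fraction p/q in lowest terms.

Part 1: T(2) = 2*(16) + 1*(24) = 56; iterating: T(2)=56, T(3)=128, T(4)=312, T(5)=752, T(6)=1816, T(7)=4384, T(8)=10584, T(9)=25552, T(10)=61688, T(11)=148928; answer 148928
Part 2: R1 = 148928; m = -28; cross terms: (-27*-31 - -33*3)=936, (-33*10 - 33*-31)=693, (33*24 - 0*10)=792, (0*36 - -17*24)=408, (-17*21 - -28*36)=651, (-28*3 - -27*21)=483; twice the area = |3963| = 3963; area = 3963/2; boundary points = 2 + 1 + 1 + 1 + 1 + 1 = 7; strictly interior points = area - boundary/2 + 1 = 1979; answer 1979

1979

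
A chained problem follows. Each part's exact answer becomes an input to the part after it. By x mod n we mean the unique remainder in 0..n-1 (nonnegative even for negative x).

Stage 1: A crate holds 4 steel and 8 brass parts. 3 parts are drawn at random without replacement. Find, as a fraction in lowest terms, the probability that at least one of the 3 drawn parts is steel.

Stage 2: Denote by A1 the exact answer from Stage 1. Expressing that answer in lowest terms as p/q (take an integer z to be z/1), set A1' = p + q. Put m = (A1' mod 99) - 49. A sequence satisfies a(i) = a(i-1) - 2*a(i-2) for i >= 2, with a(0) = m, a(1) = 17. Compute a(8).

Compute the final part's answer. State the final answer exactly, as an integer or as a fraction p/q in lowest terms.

Stage 1: total draws C(12,3) = 220; complement C(8,3) = 56; favorable 220 - 56 = 164; P = 41/55; answer 41/55
Stage 2: A1 = 41/55; threaded value p + q = 96; m = 47; a(2) = 1*(17) - 2*(47) = -77; iterating: a(2)=-77, a(3)=-111, a(4)=43, a(5)=265, a(6)=179, a(7)=-351, a(8)=-709; answer -709

-709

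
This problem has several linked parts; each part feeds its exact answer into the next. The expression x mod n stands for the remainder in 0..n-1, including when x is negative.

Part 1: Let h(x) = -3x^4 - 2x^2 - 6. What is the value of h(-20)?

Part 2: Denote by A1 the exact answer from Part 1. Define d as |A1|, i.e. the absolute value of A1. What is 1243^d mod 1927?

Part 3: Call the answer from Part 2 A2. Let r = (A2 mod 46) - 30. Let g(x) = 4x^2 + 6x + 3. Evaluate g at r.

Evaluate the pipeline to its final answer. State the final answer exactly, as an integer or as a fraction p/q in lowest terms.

421

Part 1: -3*(-20)^4 - 2*(-20)^2 - 6 = (-480000) + (-800) + (-6) = -480806; answer -480806
Part 2: A1 = -480806; d = 480806; squarings mod 1927: 1243^1=1243, 1243^2=1522, 1243^4=230, 1243^8=871, 1243^16=1330, 1243^32=1841, 1243^64=1615, 1243^128=994, 1243^256=1412, 1243^512=1226, 1243^1024=16, 1243^2048=256, 1243^4096=18, 1243^8192=324, 1243^16384=918, 1243^32768=625, 1243^65536=1371, 1243^131072=816, 1243^262144=1041; 1243^480806 = 1243^2 * 1243^4 * 1243^32 * 1243^512 * 1243^1024 * 1243^4096 * 1243^16384 * 1243^65536 * 1243^131072 * 1243^262144 = 617 (mod 1927); answer 617
Part 3: A2 = 617; r = -11; 4*(-11)^2 + 6*(-11)^1 + 3 = (484) + (-66) + (3) = 421; answer 421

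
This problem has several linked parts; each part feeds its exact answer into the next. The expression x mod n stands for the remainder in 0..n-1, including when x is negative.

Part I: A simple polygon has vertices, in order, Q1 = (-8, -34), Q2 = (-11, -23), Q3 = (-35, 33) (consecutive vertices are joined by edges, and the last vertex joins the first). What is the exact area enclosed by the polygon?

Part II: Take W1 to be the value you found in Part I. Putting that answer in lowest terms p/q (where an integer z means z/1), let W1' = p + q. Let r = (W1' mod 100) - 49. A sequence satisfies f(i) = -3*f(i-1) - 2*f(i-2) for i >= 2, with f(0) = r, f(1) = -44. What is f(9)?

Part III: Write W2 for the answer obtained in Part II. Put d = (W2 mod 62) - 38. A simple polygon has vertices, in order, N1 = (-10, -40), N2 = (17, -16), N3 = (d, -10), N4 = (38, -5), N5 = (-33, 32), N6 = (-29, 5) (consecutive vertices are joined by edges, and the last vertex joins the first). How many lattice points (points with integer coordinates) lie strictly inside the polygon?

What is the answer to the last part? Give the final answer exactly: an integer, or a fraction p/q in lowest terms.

1945

Part I: cross terms: (-8*-23 - -11*-34)=-190, (-11*33 - -35*-23)=-1168, (-35*-34 - -8*33)=1454; twice the area = |96| = 96; area = 48; answer 48
Part II: W1 = 48; threaded value p + q = 49; r = 0; f(2) = -3*(-44) - 2*(0) = 132; iterating: f(2)=132, f(3)=-308, f(4)=660, f(5)=-1364, f(6)=2772, f(7)=-5588, f(8)=11220, f(9)=-22484; answer -22484
Part III: W2 = -22484; d = -16; cross terms: (-10*-16 - 17*-40)=840, (17*-10 - -16*-16)=-426, (-16*-5 - 38*-10)=460, (38*32 - -33*-5)=1051, (-33*5 - -29*32)=763, (-29*-40 - -10*5)=1210; twice the area = |3898| = 3898; area = 1949; boundary points = 3 + 3 + 1 + 1 + 1 + 1 = 10; strictly interior points = area - boundary/2 + 1 = 1945; answer 1945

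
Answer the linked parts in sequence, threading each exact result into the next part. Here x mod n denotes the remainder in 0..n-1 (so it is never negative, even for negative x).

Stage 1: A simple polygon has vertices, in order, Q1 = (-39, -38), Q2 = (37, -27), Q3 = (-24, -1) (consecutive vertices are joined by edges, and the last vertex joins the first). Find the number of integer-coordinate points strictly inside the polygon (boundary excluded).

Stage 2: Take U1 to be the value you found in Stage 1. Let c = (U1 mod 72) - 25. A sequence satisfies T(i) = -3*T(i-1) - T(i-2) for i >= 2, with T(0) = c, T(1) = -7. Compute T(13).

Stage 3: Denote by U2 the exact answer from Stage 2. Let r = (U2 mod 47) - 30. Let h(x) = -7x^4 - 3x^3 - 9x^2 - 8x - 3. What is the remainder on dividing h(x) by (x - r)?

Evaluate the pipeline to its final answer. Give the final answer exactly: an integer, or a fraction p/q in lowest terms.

-448643

Stage 1: cross terms: (-39*-27 - 37*-38)=2459, (37*-1 - -24*-27)=-685, (-24*-38 - -39*-1)=873; twice the area = |2647| = 2647; area = 2647/2; boundary points = 1 + 1 + 1 = 3; strictly interior points = area - boundary/2 + 1 = 1323; answer 1323
Stage 2: U1 = 1323; c = 2; T(2) = -3*(-7) - 1*(2) = 19; iterating: T(2)=19, T(3)=-50, T(4)=131, T(5)=-343, T(6)=898, T(7)=-2351, T(8)=6155, T(9)=-16114, T(10)=42187, T(11)=-110447, T(12)=289154, T(13)=-757015; answer -757015
Stage 3: U2 = -757015; r = -16; remainder = value at the root: -7*(-16)^4 - 3*(-16)^3 - 9*(-16)^2 - 8*(-16)^1 - 3 = (-458752) + (12288) + (-2304) + (128) + (-3) = -448643; answer -448643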